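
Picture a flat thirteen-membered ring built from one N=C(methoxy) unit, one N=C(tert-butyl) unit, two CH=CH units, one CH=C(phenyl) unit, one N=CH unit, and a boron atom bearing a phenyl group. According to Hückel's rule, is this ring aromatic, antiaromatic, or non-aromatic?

Every ring atom contributes a p orbital perpendicular to the ring (each doubly-bonded ring atom is sp² with one p-orbital electron; each =N– nitrogen is pyridine-type (lone pair in the sp² plane, one electron in the p orbital); the boron has an empty p orbital), so the π system is cyclic and fully conjugated.
Counting π electrons: 6 × 2 = 12 from the double-bond units + 0 from the B(phenyl) atom = 12.
With 12 = 4·3 π electrons, Hückel's rule classifies the planar ring as antiaromatic.

Antiaromatic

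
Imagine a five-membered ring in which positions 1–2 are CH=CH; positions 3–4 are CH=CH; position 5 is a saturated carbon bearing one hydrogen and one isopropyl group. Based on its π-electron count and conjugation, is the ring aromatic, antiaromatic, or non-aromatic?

Non-aromatic

Because that saturated carbon is sp³ and has no p orbital in the ring π system at the CH(isopropyl) position, the π system cannot extend all the way around the ring.
A ring that is not fully conjugated cannot be aromatic or antiaromatic regardless of its π-electron count.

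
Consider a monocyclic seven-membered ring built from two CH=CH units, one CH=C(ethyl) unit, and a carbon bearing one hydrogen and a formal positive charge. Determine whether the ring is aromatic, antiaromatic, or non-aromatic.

Aromatic

All ring atoms are sp² and supply a p orbital to the ring (the double-bond atoms are sp², each contributing one p electron; the carbocation has an empty p orbital); the conjugation is uninterrupted.
Tallying contributions gives 3 × 2 = 6 from the double-bond units + 0 from the CH(+) atom = 6.
That gives a 4n+2 count (6, n = 1).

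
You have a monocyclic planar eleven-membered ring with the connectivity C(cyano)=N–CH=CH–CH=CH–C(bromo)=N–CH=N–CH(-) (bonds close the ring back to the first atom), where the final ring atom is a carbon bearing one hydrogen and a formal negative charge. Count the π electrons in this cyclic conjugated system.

Check conjugation: every atom in a ring double bond is sp² and brings one electron to the p orbital; each sp² =N– keeps its lone pair in-plane and puts one electron into the π system; the carbanion's lone pair occupies the p orbital — every position has a p orbital, so the cyclic π system is continuous.
Counting π electrons: 5 × 2 = 10 from the double-bond units + 2 from the CH(-) atom = 12.

12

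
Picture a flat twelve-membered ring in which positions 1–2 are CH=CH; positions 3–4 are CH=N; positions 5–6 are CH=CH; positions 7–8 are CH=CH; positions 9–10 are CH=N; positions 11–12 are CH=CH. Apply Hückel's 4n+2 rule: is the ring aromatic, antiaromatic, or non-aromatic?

Antiaromatic

Check conjugation: every atom in a ring double bond is sp² and brings one electron to the p orbital; each =N– nitrogen is pyridine-type (lone pair in the sp² plane, one electron in the p orbital) — every position has a p orbital, so the cyclic π system is continuous.
π-electron count: 6 × 2 = 12 from the 6 double-bond units.
12 = 4(3); a planar, fully conjugated 4n system is antiaromatic.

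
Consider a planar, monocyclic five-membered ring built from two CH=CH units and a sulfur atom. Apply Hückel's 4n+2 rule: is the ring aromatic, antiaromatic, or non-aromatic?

All ring atoms are sp² and supply a p orbital to the ring (each doubly-bonded ring atom is sp² with one p-orbital electron; the sulfur donates one lone pair from its p orbital); the conjugation is uninterrupted.
π-electron count: 2 × 2 = 4 from the double-bond units + 2 from the S atom = 6.
That gives a 4n+2 count (6, n = 1).
This is thiophene.

Aromatic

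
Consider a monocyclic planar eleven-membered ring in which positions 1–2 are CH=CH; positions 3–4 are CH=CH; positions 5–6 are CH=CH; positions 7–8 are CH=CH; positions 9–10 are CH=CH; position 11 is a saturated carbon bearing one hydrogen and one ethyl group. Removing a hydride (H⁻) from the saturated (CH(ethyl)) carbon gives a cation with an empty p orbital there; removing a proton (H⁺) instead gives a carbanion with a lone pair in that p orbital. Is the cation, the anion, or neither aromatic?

The cation

Once that carbon is sp², every ring atom has a p orbital and both ions are fully conjugated.
Cation: 5 × 2 + 0 = 10 π electrons → 4(2)+2, aromatic.
Anion: 5 × 2 + 2 = 12 π electrons → 4(3), antiaromatic.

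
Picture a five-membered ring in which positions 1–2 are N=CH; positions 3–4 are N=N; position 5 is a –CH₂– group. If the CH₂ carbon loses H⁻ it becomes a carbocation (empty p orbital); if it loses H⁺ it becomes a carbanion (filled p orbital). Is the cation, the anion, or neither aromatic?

The anion

In either ion the ring is fully conjugated: every atom, including the new sp² carbon, supplies a p orbital.
Cation: 2 × 2 + 0 = 4 π electrons → 4(1), antiaromatic.
Anion: 2 × 2 + 2 = 6 π electrons → 4(1)+2, aromatic.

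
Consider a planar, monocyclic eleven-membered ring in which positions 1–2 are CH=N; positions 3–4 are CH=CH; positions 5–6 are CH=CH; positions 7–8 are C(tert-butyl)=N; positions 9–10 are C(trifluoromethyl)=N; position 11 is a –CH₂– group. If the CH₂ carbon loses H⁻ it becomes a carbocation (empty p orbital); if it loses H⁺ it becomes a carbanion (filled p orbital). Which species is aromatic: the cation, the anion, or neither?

Both ions have a continuous loop of p orbitals — each ring atom is sp².
Cation: 5 × 2 + 0 = 10 π electrons → 4(2)+2, aromatic.
Anion: 5 × 2 + 2 = 12 π electrons → 4(3), antiaromatic.

The cation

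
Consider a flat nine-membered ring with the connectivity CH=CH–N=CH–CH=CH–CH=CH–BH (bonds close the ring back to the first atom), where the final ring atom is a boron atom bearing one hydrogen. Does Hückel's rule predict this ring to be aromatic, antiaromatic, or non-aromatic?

All ring atoms are sp² and supply a p orbital to the ring (the double-bond atoms are sp², each contributing one p electron; each =N– nitrogen is pyridine-type (lone pair in the sp² plane, one electron in the p orbital); the boron has an empty p orbital); the conjugation is uninterrupted.
Tallying contributions gives 4 × 2 = 8 from the double-bond units + 0 from the BH atom = 8.
With 8 = 4·2 π electrons, Hückel's rule classifies the planar ring as antiaromatic.

Antiaromatic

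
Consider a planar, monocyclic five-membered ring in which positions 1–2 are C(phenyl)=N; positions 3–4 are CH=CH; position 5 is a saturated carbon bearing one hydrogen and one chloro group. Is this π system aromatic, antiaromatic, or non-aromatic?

Non-aromatic

Because that saturated carbon is sp³ and has no p orbital in the ring π system at the CH(chloro) position, the π system cannot extend all the way around the ring.
Broken conjugation rules out both aromaticity and antiaromaticity.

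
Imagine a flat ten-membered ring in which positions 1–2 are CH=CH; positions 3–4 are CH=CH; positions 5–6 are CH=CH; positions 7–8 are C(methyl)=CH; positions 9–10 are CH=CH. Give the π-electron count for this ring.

10

All ring atoms are sp² and supply a p orbital to the ring (every atom in a ring double bond is sp² and brings one electron to the p orbital); the conjugation is uninterrupted.
Adding the contributions, 5 × 2 = 10 from the 5 double-bond units.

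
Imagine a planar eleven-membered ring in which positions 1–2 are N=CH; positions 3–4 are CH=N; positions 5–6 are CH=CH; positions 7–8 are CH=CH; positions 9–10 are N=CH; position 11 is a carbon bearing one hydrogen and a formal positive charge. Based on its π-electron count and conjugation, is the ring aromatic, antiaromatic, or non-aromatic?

Aromatic

The p orbitals form a continuous loop: each doubly-bonded ring atom is sp² with one p-orbital electron; each =N– nitrogen is pyridine-type (lone pair in the sp² plane, one electron in the p orbital); the carbocation has an empty p orbital. The ring is fully conjugated.
Tallying contributions gives 5 × 2 = 10 from the double-bond units + 0 from the CH(+) atom = 10.
That gives a 4n+2 count (10, n = 2).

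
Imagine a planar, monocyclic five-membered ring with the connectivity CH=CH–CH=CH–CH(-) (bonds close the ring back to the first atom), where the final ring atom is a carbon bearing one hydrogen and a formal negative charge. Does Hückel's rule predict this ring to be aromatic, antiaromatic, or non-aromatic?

All ring atoms are sp² and supply a p orbital to the ring (every atom in a ring double bond is sp² and brings one electron to the p orbital; the carbanion's lone pair occupies the p orbital); the conjugation is uninterrupted.
Tallying contributions gives 2 × 2 = 4 from the double-bond units + 2 from the CH(-) atom = 6.
6 = 4(1) + 2, which satisfies Hückel's 4n+2 rule.
(The species described is the cyclopentadienyl anion.)

Aromatic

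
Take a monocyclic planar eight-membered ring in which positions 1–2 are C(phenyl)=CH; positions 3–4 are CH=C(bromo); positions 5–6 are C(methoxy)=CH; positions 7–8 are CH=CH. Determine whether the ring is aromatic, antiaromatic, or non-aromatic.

Antiaromatic

The p orbitals form a continuous loop: the double-bond atoms are sp², each contributing one p electron. The ring is fully conjugated.
π-electron count: 4 × 2 = 8 from the 4 double-bond units.
With 8 = 4·2 π electrons, Hückel's rule classifies the planar ring as antiaromatic.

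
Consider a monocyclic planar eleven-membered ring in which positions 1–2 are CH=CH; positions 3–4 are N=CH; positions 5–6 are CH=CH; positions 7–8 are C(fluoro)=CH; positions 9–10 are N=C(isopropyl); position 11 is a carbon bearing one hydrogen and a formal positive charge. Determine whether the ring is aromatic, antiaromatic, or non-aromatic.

Aromatic

Every ring atom contributes a p orbital perpendicular to the ring (each doubly-bonded ring atom is sp² with one p-orbital electron; each sp² =N– keeps its lone pair in-plane and puts one electron into the π system; the carbocation has an empty p orbital), so the π system is cyclic and fully conjugated.
Counting π electrons: 5 × 2 = 10 from the double-bond units + 0 from the CH(+) atom = 10.
Since 10 = 4·2 + 2, the ring meets the 4n+2 criterion.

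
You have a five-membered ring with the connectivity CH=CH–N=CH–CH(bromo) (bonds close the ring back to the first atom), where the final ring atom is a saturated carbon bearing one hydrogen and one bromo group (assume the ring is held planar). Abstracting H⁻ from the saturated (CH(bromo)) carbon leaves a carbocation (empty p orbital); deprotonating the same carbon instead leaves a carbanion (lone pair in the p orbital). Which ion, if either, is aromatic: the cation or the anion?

The anion

In either ion the ring is fully conjugated: every atom, including the new sp² carbon, supplies a p orbital.
Cation: 2 × 2 + 0 = 4 π electrons → 4(1), antiaromatic.
Anion: 2 × 2 + 2 = 6 π electrons → 4(1)+2, aromatic.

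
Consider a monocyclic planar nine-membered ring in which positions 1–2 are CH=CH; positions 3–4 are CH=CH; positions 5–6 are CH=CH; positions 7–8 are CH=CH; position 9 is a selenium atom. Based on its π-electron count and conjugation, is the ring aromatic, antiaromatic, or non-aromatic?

The p orbitals form a continuous loop: every atom in a ring double bond is sp² and brings one electron to the p orbital; the selenium donates one lone pair from its p orbital. The ring is fully conjugated.
π-electron count: 4 × 2 = 8 from the double-bond units + 2 from the Se atom = 10.
That gives a 4n+2 count (10, n = 2).

Aromatic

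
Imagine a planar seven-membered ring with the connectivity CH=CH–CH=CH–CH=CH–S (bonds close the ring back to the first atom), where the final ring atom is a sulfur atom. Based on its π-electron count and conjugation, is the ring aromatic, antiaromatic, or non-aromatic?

Antiaromatic

All ring atoms are sp² and supply a p orbital to the ring (each doubly-bonded ring atom is sp² with one p-orbital electron; the sulfur donates one lone pair from its p orbital); the conjugation is uninterrupted.
Tallying contributions gives 3 × 2 = 6 from the double-bond units + 2 from the S atom = 8.
8 = 4(2); a planar, fully conjugated 4n system is antiaromatic.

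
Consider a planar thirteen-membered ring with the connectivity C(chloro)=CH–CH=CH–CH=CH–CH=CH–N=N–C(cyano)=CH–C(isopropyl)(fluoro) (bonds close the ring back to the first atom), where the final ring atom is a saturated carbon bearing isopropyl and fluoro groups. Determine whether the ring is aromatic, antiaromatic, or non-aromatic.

Non-aromatic

Because that saturated carbon is sp³ and has no p orbital in the ring π system at the C(isopropyl)(fluoro) position, the π system cannot extend all the way around the ring.
Hückel's rule only applies to fully conjugated rings, so this one is simply non-aromatic.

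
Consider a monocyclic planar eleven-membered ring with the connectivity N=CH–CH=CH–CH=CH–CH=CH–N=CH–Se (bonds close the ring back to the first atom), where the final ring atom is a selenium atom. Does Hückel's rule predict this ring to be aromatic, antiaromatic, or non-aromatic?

The p orbitals form a continuous loop: every atom in a ring double bond is sp² and brings one electron to the p orbital; the doubly-bonded nitrogens are pyridine-type — their lone pairs lie in the ring plane, leaving one electron in the p orbital; the selenium donates one lone pair from its p orbital. The ring is fully conjugated.
π-electron count: 5 × 2 = 10 from the double-bond units + 2 from the Se atom = 12.
With 12 = 4·3 π electrons, Hückel's rule classifies the planar ring as antiaromatic.

Antiaromatic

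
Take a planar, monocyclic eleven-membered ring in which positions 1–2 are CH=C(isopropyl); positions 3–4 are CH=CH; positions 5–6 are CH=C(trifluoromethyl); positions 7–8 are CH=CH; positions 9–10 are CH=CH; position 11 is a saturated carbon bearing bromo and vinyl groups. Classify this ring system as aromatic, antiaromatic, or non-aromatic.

Non-aromatic

Because that saturated carbon is sp³ and has no p orbital in the ring π system at the C(bromo)(vinyl) position, the π system cannot extend all the way around the ring.
Without a continuous loop of overlapping p orbitals the Hückel electron count never comes into play.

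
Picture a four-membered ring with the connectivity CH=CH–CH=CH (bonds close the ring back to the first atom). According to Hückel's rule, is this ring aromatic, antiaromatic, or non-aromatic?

Antiaromatic

All ring atoms are sp² and supply a p orbital to the ring (every atom in a ring double bond is sp² and brings one electron to the p orbital); the conjugation is uninterrupted.
Tallying contributions gives 2 × 2 = 4 from the 2 double-bond units.
With 4 = 4·1 π electrons, Hückel's rule classifies the planar ring as antiaromatic.
(The species described is cyclobutadiene.)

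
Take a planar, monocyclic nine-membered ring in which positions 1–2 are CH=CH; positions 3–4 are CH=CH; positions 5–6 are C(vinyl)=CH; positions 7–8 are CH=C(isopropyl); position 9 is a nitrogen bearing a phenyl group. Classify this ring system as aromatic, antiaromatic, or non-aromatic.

Every ring atom contributes a p orbital perpendicular to the ring (each doubly-bonded ring atom is sp² with one p-orbital electron; the pyrrole-type nitrogen donates its lone pair from the p orbital), so the π system is cyclic and fully conjugated.
Adding the contributions, 4 × 2 = 8 from the double-bond units + 2 from the N(phenyl) atom = 10.
With 10 π electrons (n = 2), the Hückel 4n+2 condition holds.

Aromatic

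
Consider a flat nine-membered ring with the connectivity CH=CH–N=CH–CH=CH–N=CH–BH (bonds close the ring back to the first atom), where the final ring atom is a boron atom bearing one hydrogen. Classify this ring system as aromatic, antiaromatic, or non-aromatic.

All ring atoms are sp² and supply a p orbital to the ring (every atom in a ring double bond is sp² and brings one electron to the p orbital; the doubly-bonded nitrogens are pyridine-type — their lone pairs lie in the ring plane, leaving one electron in the p orbital; the boron has an empty p orbital); the conjugation is uninterrupted.
Tallying contributions gives 4 × 2 = 8 from the double-bond units + 0 from the BH atom = 8.
A 4n π count (8, n = 2) in a planar conjugated ring means antiaromatic.

Antiaromatic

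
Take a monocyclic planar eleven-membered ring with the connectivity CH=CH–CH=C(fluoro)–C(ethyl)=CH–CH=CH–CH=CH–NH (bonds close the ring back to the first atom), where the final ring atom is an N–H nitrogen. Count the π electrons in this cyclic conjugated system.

12

The p orbitals form a continuous loop: the double-bond atoms are sp², each contributing one p electron; the pyrrole-type nitrogen donates its lone pair from the p orbital. The ring is fully conjugated.
Counting π electrons: 5 × 2 = 10 from the double-bond units + 2 from the NH atom = 12.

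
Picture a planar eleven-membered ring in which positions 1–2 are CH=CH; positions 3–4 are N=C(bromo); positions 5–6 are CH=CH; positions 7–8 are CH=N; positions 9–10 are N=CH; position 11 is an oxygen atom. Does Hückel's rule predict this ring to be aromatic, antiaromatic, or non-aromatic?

Antiaromatic

The p orbitals form a continuous loop: every atom in a ring double bond is sp² and brings one electron to the p orbital; each sp² =N– keeps its lone pair in-plane and puts one electron into the π system; the oxygen donates one lone pair from its p orbital. The ring is fully conjugated.
Counting π electrons: 5 × 2 = 10 from the double-bond units + 2 from the O atom = 12.
A 4n π count (12, n = 3) in a planar conjugated ring means antiaromatic.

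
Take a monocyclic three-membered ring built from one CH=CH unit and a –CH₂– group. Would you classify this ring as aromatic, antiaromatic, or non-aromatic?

The CH2 carbon is saturated: the tetrahedral CH₂ carbon is sp³ and has no p orbital in the ring π system. Conjugation is not continuous around the ring.
Hückel's rule only applies to fully conjugated rings, so this one is simply non-aromatic.

Non-aromatic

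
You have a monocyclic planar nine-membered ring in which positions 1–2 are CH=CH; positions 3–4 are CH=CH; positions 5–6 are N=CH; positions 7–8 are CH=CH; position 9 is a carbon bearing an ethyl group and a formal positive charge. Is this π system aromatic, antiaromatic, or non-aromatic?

All ring atoms are sp² and supply a p orbital to the ring (every atom in a ring double bond is sp² and brings one electron to the p orbital; each =N– nitrogen is pyridine-type (lone pair in the sp² plane, one electron in the p orbital); the carbocation has an empty p orbital); the conjugation is uninterrupted.
Adding the contributions, 4 × 2 = 8 from the double-bond units + 0 from the C(ethyl)(+) atom = 8.
8 is a 4n count (n = 2), so the planar conjugated ring is antiaromatic.

Antiaromatic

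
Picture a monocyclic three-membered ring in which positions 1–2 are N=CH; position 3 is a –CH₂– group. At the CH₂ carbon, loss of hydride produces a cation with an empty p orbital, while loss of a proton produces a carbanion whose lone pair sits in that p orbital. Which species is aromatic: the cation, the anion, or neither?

Once that carbon is sp², every ring atom has a p orbital and both ions are fully conjugated.
Cation: 1 × 2 + 0 = 2 π electrons → 4(0)+2, aromatic.
Anion: 1 × 2 + 2 = 4 π electrons → 4(1), antiaromatic.

The cation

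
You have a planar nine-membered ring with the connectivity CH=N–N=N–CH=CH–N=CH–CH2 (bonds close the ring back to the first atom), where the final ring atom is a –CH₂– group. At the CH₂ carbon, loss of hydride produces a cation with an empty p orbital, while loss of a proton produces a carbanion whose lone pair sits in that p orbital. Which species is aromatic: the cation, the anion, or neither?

In either ion the ring is fully conjugated: every atom, including the new sp² carbon, supplies a p orbital.
Cation: 4 × 2 + 0 = 8 π electrons → 4(2), antiaromatic.
Anion: 4 × 2 + 2 = 10 π electrons → 4(2)+2, aromatic.

The anion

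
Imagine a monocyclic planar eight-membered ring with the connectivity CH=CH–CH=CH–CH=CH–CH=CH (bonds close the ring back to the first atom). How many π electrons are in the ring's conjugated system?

Every ring atom contributes a p orbital perpendicular to the ring (each doubly-bonded ring atom is sp² with one p-orbital electron), so the π system is cyclic and fully conjugated.
π-electron count: 4 × 2 = 8 from the 4 double-bond units.

8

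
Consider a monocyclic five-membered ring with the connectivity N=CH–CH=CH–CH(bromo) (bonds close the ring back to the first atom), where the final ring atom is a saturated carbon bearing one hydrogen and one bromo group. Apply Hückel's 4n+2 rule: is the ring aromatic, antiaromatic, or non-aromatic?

Non-aromatic

The CH(bromo) position has four σ bonds — that saturated carbon is sp³ and has no p orbital in the ring π system — so the cyclic conjugation is interrupted.
Hückel's rule only applies to fully conjugated rings, so this one is simply non-aromatic.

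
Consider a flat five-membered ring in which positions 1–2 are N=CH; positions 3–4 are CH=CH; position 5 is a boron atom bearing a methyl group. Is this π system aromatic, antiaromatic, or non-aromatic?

Check conjugation: the double-bond atoms are sp², each contributing one p electron; the doubly-bonded nitrogens are pyridine-type — their lone pairs lie in the ring plane, leaving one electron in the p orbital; the boron has an empty p orbital — every position has a p orbital, so the cyclic π system is continuous.
π-electron count: 2 × 2 = 4 from the double-bond units + 0 from the B(methyl) atom = 4.
A 4n π count (4, n = 1) in a planar conjugated ring means antiaromatic.

Antiaromatic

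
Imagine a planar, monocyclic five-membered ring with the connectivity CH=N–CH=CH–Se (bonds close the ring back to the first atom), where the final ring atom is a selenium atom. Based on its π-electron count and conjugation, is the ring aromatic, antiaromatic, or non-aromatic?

Aromatic

Check conjugation: every atom in a ring double bond is sp² and brings one electron to the p orbital; each sp² =N– keeps its lone pair in-plane and puts one electron into the π system; the selenium donates one lone pair from its p orbital — every position has a p orbital, so the cyclic π system is continuous.
Adding the contributions, 2 × 2 = 4 from the double-bond units + 2 from the Se atom = 6.
Since 6 = 4·1 + 2, the ring meets the 4n+2 criterion.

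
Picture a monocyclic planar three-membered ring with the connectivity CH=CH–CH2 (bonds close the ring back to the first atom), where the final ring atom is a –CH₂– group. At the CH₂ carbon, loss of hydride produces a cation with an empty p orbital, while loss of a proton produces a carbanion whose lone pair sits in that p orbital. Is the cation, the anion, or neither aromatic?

The cation

In either ion the ring is fully conjugated: every atom, including the new sp² carbon, supplies a p orbital.
Cation: 1 × 2 + 0 = 2 π electrons → 4(0)+2, aromatic.
Anion: 1 × 2 + 2 = 4 π electrons → 4(1), antiaromatic.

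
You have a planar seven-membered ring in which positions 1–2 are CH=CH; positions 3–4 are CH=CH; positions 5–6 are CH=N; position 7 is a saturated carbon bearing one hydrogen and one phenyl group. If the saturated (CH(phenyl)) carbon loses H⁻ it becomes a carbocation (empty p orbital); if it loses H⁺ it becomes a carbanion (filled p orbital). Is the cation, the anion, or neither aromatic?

The cation

Once that carbon is sp², every ring atom has a p orbital and both ions are fully conjugated.
Cation: 3 × 2 + 0 = 6 π electrons → 4(1)+2, aromatic.
Anion: 3 × 2 + 2 = 8 π electrons → 4(2), antiaromatic.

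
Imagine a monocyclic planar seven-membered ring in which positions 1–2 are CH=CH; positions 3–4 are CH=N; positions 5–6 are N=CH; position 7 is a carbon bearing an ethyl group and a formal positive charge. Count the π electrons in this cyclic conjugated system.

6

Check conjugation: the double-bond atoms are sp², each contributing one p electron; the doubly-bonded nitrogens are pyridine-type — their lone pairs lie in the ring plane, leaving one electron in the p orbital; the carbocation has an empty p orbital — every position has a p orbital, so the cyclic π system is continuous.
Tallying contributions gives 3 × 2 = 6 from the double-bond units + 0 from the C(ethyl)(+) atom = 6.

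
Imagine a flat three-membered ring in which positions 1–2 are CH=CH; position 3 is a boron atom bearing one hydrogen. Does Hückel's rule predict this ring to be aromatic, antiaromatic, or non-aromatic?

Every ring atom contributes a p orbital perpendicular to the ring (every atom in a ring double bond is sp² and brings one electron to the p orbital; the boron has an empty p orbital), so the π system is cyclic and fully conjugated.
Adding the contributions, 1 × 2 = 2 from the double-bond unit + 0 from the BH atom = 2.
Since 2 = 4·0 + 2, the ring meets the 4n+2 criterion.

Aromatic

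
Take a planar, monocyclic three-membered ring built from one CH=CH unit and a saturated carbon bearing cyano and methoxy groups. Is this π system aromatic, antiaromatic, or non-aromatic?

Non-aromatic

At the C(cyano)(methoxy) position, that saturated carbon is sp³ and has no p orbital in the ring π system; the ring's p-orbital overlap is broken there.
A ring that is not fully conjugated cannot be aromatic or antiaromatic regardless of its π-electron count.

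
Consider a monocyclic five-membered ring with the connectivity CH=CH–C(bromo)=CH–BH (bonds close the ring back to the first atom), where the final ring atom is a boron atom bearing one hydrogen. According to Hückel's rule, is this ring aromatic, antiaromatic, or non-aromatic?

The p orbitals form a continuous loop: the double-bond atoms are sp², each contributing one p electron; the boron has an empty p orbital. The ring is fully conjugated.
π-electron count: 2 × 2 = 4 from the double-bond units + 0 from the BH atom = 4.
4 = 4(1); a planar, fully conjugated 4n system is antiaromatic.

Antiaromatic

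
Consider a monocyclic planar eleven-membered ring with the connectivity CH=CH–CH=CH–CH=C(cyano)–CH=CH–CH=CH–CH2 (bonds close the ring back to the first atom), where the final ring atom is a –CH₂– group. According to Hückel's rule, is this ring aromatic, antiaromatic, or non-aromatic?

Non-aromatic

At the CH2 position, the tetrahedral CH₂ carbon is sp³ and has no p orbital in the ring π system; the ring's p-orbital overlap is broken there.
A ring that is not fully conjugated cannot be aromatic or antiaromatic regardless of its π-electron count.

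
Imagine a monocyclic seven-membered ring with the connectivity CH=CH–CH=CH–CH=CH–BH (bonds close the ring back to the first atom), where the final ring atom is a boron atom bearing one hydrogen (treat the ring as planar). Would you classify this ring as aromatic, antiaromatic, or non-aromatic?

Aromatic

The p orbitals form a continuous loop: every atom in a ring double bond is sp² and brings one electron to the p orbital; the boron has an empty p orbital. The ring is fully conjugated.
π-electron count: 3 × 2 = 6 from the double-bond units + 0 from the BH atom = 6.
That gives a 4n+2 count (6, n = 1).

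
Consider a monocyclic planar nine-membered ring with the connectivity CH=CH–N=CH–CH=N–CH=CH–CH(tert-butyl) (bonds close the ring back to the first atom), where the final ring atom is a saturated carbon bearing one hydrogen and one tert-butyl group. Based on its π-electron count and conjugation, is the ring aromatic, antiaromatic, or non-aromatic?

Non-aromatic

Because that saturated carbon is sp³ and has no p orbital in the ring π system at the CH(tert-butyl) position, the π system cannot extend all the way around the ring.
Hückel's rule only applies to fully conjugated rings, so this one is simply non-aromatic.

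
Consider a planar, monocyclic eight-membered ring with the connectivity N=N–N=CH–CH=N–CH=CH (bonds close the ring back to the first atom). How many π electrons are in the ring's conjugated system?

8

Check conjugation: every atom in a ring double bond is sp² and brings one electron to the p orbital; each =N– nitrogen is pyridine-type (lone pair in the sp² plane, one electron in the p orbital) — every position has a p orbital, so the cyclic π system is continuous.
Counting π electrons: 4 × 2 = 8 from the 4 double-bond units.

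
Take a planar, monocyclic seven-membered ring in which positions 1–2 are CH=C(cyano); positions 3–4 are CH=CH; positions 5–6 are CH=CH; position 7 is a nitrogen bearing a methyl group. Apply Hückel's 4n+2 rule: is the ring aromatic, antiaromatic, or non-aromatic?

Antiaromatic

Every ring atom contributes a p orbital perpendicular to the ring (every atom in a ring double bond is sp² and brings one electron to the p orbital; the pyrrole-type nitrogen donates its lone pair from the p orbital), so the π system is cyclic and fully conjugated.
Adding the contributions, 3 × 2 = 6 from the double-bond units + 2 from the N(methyl) atom = 8.
With 8 = 4·2 π electrons, Hückel's rule classifies the planar ring as antiaromatic.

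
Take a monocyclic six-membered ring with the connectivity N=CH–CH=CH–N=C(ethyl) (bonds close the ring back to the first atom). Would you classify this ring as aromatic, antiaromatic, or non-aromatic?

Aromatic

Check conjugation: the double-bond atoms are sp², each contributing one p electron; each =N– nitrogen is pyridine-type (lone pair in the sp² plane, one electron in the p orbital) — every position has a p orbital, so the cyclic π system is continuous.
Adding the contributions, 3 × 2 = 6 from the 3 double-bond units.
That gives a 4n+2 count (6, n = 1).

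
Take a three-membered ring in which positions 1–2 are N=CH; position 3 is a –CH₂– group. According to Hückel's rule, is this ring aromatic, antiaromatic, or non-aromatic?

Non-aromatic

The CH2 position has four σ bonds — the tetrahedral CH₂ carbon is sp³ and has no p orbital in the ring π system — so the cyclic conjugation is interrupted.
Broken conjugation rules out both aromaticity and antiaromaticity.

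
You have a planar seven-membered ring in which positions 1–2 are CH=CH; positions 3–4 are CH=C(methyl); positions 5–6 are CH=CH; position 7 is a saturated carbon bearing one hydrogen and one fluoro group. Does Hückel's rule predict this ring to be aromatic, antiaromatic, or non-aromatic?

The CH(fluoro) position has four σ bonds — that saturated carbon is sp³ and has no p orbital in the ring π system — so the cyclic conjugation is interrupted.
Without a continuous loop of overlapping p orbitals the Hückel electron count never comes into play.

Non-aromatic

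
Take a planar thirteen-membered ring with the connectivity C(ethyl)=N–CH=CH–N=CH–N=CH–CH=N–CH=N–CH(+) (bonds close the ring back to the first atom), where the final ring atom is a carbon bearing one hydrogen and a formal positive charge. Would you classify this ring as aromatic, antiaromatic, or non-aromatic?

Check conjugation: every atom in a ring double bond is sp² and brings one electron to the p orbital; the doubly-bonded nitrogens are pyridine-type — their lone pairs lie in the ring plane, leaving one electron in the p orbital; the carbocation has an empty p orbital — every position has a p orbital, so the cyclic π system is continuous.
Adding the contributions, 6 × 2 = 12 from the double-bond units + 0 from the CH(+) atom = 12.
12 is a 4n count (n = 3), so the planar conjugated ring is antiaromatic.

Antiaromatic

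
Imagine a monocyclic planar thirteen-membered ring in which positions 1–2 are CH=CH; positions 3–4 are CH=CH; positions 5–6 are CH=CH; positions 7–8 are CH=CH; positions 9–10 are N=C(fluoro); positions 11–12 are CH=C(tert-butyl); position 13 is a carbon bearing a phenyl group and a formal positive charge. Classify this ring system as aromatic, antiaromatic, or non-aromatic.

Antiaromatic

Check conjugation: the double-bond atoms are sp², each contributing one p electron; the doubly-bonded nitrogens are pyridine-type — their lone pairs lie in the ring plane, leaving one electron in the p orbital; the carbocation has an empty p orbital — every position has a p orbital, so the cyclic π system is continuous.
π-electron count: 6 × 2 = 12 from the double-bond units + 0 from the C(phenyl)(+) atom = 12.
A 4n π count (12, n = 3) in a planar conjugated ring means antiaromatic.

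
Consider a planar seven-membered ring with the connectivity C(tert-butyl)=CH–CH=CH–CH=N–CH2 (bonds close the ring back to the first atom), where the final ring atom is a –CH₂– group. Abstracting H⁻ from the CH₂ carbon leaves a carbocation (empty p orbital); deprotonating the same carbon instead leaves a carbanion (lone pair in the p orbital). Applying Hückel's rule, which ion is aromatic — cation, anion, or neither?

The cation

Once that carbon is sp², every ring atom has a p orbital and both ions are fully conjugated.
Cation: 3 × 2 + 0 = 6 π electrons → 4(1)+2, aromatic.
Anion: 3 × 2 + 2 = 8 π electrons → 4(2), antiaromatic.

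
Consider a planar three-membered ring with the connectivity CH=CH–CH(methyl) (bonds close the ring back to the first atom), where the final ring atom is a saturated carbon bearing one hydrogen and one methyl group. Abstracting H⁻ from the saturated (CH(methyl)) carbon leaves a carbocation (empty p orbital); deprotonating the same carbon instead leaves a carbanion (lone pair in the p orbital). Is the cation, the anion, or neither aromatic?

In both ions every ring atom is sp² and contributes a p orbital, so both rings are fully conjugated.
Cation: 1 × 2 + 0 = 2 π electrons → 4(0)+2, aromatic.
Anion: 1 × 2 + 2 = 4 π electrons → 4(1), antiaromatic.

The cation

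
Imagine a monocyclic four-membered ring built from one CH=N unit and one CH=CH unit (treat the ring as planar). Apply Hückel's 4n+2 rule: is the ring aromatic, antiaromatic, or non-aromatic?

Every ring atom contributes a p orbital perpendicular to the ring (every atom in a ring double bond is sp² and brings one electron to the p orbital; each sp² =N– keeps its lone pair in-plane and puts one electron into the π system), so the π system is cyclic and fully conjugated.
π-electron count: 2 × 2 = 4 from the 2 double-bond units.
With 4 = 4·1 π electrons, Hückel's rule classifies the planar ring as antiaromatic.

Antiaromatic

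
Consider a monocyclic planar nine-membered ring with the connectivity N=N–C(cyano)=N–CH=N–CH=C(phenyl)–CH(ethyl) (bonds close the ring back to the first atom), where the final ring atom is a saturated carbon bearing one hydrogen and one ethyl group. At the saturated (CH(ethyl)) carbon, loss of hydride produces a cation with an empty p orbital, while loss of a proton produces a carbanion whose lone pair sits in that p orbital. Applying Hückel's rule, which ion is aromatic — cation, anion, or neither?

In both ions every ring atom is sp² and contributes a p orbital, so both rings are fully conjugated.
Cation: 4 × 2 + 0 = 8 π electrons → 4(2), antiaromatic.
Anion: 4 × 2 + 2 = 10 π electrons → 4(2)+2, aromatic.

The anion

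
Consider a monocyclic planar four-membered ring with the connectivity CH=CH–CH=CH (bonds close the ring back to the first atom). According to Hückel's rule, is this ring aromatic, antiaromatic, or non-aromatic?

Antiaromatic

Every ring atom contributes a p orbital perpendicular to the ring (every atom in a ring double bond is sp² and brings one electron to the p orbital), so the π system is cyclic and fully conjugated.
Counting π electrons: 2 × 2 = 4 from the 2 double-bond units.
With 4 = 4·1 π electrons, Hückel's rule classifies the planar ring as antiaromatic.
(This ring is cyclobutadiene.)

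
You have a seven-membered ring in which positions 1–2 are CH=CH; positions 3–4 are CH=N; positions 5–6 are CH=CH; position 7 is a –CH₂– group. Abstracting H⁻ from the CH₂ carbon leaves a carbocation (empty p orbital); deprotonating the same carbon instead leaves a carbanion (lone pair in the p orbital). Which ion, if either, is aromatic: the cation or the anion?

In either ion the ring is fully conjugated: every atom, including the new sp² carbon, supplies a p orbital.
Cation: 3 × 2 + 0 = 6 π electrons → 4(1)+2, aromatic.
Anion: 3 × 2 + 2 = 8 π electrons → 4(2), antiaromatic.

The cation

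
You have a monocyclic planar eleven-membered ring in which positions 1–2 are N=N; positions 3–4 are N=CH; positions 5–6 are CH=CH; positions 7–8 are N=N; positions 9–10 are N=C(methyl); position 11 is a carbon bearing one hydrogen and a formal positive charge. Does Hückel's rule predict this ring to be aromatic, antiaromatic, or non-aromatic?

Check conjugation: each doubly-bonded ring atom is sp² with one p-orbital electron; each sp² =N– keeps its lone pair in-plane and puts one electron into the π system; the carbocation has an empty p orbital — every position has a p orbital, so the cyclic π system is continuous.
Tallying contributions gives 5 × 2 = 10 from the double-bond units + 0 from the CH(+) atom = 10.
That gives a 4n+2 count (10, n = 2).

Aromatic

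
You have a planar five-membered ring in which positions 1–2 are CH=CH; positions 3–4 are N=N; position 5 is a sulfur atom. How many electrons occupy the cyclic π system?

6

The p orbitals form a continuous loop: the double-bond atoms are sp², each contributing one p electron; each sp² =N– keeps its lone pair in-plane and puts one electron into the π system; the sulfur donates one lone pair from its p orbital. The ring is fully conjugated.
π-electron count: 2 × 2 = 4 from the double-bond units + 2 from the S atom = 6.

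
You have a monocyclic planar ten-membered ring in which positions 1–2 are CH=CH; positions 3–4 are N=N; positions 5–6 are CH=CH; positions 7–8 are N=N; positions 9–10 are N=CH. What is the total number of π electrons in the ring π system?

All ring atoms are sp² and supply a p orbital to the ring (each doubly-bonded ring atom is sp² with one p-orbital electron; each =N– nitrogen is pyridine-type (lone pair in the sp² plane, one electron in the p orbital)); the conjugation is uninterrupted.
π-electron count: 5 × 2 = 10 from the 5 double-bond units.

10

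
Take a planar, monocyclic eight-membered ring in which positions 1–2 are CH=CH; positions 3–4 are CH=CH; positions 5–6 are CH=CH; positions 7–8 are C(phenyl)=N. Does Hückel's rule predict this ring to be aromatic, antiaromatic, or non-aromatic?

Antiaromatic

All ring atoms are sp² and supply a p orbital to the ring (the double-bond atoms are sp², each contributing one p electron; each =N– nitrogen is pyridine-type (lone pair in the sp² plane, one electron in the p orbital)); the conjugation is uninterrupted.
Counting π electrons: 4 × 2 = 8 from the 4 double-bond units.
With 8 = 4·2 π electrons, Hückel's rule classifies the planar ring as antiaromatic.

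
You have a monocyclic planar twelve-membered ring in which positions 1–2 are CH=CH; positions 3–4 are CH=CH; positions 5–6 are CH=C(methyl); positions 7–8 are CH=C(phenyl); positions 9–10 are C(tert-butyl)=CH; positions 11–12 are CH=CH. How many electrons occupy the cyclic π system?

All ring atoms are sp² and supply a p orbital to the ring (every atom in a ring double bond is sp² and brings one electron to the p orbital); the conjugation is uninterrupted.
π-electron count: 6 × 2 = 12 from the 6 double-bond units.

12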